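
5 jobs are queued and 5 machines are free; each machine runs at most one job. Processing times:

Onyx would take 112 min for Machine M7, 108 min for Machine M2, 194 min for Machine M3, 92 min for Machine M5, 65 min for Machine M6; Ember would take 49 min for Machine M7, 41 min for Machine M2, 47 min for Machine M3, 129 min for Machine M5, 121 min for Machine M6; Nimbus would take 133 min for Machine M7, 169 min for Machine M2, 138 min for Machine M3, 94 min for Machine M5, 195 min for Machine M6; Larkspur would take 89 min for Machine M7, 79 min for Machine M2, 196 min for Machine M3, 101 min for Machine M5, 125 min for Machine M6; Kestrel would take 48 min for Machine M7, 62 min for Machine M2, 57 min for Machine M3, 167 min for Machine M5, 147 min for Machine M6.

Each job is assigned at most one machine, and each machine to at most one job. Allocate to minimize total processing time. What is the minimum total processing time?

Min total: 333 min

Optimal: Onyx→Machine M6 (65 min), Ember→Machine M3 (47 min), Nimbus→Machine M5 (94 min), Larkspur→Machine M2 (79 min), Kestrel→Machine M7 (48 min) — total 65+47+94+79+48 = 333 min.
Column-greedy (each machine in turn goes to its cheapest remaining job) gives 444 min, worse by 111.
Next-best assignment: Onyx→Machine M6, Ember→Machine M7, Nimbus→Machine M5, Larkspur→Machine M2, Kestrel→Machine M3 = 344 min.
Swapping Larkspur↔Ember (Larkspur→Machine M3 196 min, Ember→Machine M2 41 min) adds 111.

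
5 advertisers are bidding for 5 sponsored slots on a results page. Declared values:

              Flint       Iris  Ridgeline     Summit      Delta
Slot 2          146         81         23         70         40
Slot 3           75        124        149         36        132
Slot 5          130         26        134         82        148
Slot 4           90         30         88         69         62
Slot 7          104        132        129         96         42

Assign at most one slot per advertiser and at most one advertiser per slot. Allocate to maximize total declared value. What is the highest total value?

Max total: $644

Optimal: Flint→Slot 2 ($146), Iris→Slot 7 ($132), Ridgeline→Slot 3 ($149), Summit→Slot 4 ($69), Delta→Slot 5 ($148) — total 146+132+149+69+148 = $644.
Row-greedy (each advertiser in turn takes its best remaining slot) gives $571, worse by 73.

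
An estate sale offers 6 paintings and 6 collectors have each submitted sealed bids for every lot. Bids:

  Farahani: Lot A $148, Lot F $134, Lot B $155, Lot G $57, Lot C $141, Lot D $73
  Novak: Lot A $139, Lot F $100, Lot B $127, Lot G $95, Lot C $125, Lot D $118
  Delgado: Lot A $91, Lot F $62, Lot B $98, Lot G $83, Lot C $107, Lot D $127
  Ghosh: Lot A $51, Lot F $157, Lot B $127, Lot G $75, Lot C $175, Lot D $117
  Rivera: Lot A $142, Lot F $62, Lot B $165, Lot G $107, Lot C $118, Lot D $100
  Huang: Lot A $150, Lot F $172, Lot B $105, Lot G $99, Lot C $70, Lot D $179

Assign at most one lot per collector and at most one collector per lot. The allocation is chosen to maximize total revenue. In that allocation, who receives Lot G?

Novak receives Lot G.

This is a one-to-one assignment (maximum-weight bipartite matching).
Optimal: Farahani→Lot A ($148), Novak→Lot G ($95), Delgado→Lot D ($127), Ghosh→Lot C ($175), Rivera→Lot B ($165), Huang→Lot F ($172) — total 148+95+127+175+165+172 = $882.
Max-entry greedy (repeatedly take the single best remaining cell) gives $850, worse by 32.
Next-best assignment: Farahani→Lot F, Novak→Lot A, Delgado→Lot G, Ghosh→Lot C, Rivera→Lot B, Huang→Lot D = $875.
Novak's own top lot is Lot A ($139), but forcing Novak→Lot A and reassigning the rest optimally gives only $875 — worse by 7.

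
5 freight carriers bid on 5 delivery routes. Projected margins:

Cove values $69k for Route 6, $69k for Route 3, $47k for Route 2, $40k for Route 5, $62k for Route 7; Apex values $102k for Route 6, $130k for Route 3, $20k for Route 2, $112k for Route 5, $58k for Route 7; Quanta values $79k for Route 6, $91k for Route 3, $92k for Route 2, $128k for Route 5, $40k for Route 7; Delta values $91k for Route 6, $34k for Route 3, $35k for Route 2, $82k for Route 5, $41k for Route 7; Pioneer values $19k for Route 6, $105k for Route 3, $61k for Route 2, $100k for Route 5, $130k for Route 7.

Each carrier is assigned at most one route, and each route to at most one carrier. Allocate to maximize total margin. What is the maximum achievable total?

Optimal: Cove→Route 2 ($47k), Apex→Route 3 ($130k), Quanta→Route 5 ($128k), Delta→Route 6 ($91k), Pioneer→Route 7 ($130k) — total 47+130+128+91+130 = $526k.
Next-best assignment: Cove→Route 6, Apex→Route 3, Quanta→Route 2, Delta→Route 5, Pioneer→Route 7 = $503k.

Maximum total: $526k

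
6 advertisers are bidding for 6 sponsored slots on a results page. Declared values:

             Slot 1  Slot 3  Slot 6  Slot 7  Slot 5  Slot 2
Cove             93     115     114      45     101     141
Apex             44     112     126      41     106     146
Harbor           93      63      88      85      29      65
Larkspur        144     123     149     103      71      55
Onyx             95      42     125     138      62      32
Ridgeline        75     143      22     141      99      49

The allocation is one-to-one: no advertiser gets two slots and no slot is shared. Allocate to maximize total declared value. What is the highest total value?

Optimal: Cove→Slot 5 ($101), Apex→Slot 2 ($146), Harbor→Slot 1 ($93), Larkspur→Slot 6 ($149), Onyx→Slot 7 ($138), Ridgeline→Slot 3 ($143) — total 101+146+93+149+138+143 = $770.
Row-greedy (each advertiser in turn takes its best remaining slot) gives $720, worse by 50.
No other one-to-one assignment exceeds $770.

Max total: $770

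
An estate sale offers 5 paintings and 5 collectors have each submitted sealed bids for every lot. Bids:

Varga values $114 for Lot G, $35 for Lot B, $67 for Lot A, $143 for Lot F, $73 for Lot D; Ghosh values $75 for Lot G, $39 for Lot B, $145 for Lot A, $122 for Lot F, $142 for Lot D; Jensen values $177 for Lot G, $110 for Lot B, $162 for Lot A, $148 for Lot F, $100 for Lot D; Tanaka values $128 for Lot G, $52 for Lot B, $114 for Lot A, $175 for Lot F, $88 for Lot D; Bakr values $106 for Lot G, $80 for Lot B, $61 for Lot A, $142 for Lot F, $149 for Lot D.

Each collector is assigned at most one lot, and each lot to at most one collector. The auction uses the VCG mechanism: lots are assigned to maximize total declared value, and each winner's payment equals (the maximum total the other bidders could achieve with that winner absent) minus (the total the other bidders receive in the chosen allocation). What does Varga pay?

Efficient allocation: Varga→Lot G ($114), Ghosh→Lot A ($145), Jensen→Lot B ($110), Tanaka→Lot F ($175), Bakr→Lot D ($149); total welfare W = $693.
Varga receives Lot G at value $114, so the others get W − 114 = $579.
Without Varga: best allocation of the remaining 4 bidders over all 5 lots is Ghosh→Lot A ($145), Jensen→Lot G ($177), Tanaka→Lot F ($175), Bakr→Lot D ($149), total $646.
VCG payment = (others' best without Varga) − (others' welfare with Varga) = 646 − 579 = $67.

Varga pays $67.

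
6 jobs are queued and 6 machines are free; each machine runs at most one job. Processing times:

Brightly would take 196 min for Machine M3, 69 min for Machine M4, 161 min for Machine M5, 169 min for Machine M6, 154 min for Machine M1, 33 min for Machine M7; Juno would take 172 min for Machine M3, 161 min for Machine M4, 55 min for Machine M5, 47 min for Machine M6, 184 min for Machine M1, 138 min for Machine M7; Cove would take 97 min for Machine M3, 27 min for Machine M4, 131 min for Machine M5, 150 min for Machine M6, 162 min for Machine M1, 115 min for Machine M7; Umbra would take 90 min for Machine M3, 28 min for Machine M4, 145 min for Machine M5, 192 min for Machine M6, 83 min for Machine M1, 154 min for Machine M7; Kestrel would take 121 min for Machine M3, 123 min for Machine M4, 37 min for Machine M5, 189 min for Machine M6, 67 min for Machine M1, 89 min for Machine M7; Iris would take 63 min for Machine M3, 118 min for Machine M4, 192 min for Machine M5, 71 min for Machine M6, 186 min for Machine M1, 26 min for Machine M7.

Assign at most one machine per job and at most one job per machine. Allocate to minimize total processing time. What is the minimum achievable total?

Min total: 290 min

This is a one-to-one assignment (minimum-cost bipartite matching).
Optimal: Brightly→Machine M7 (33 min), Juno→Machine M6 (47 min), Cove→Machine M4 (27 min), Umbra→Machine M1 (83 min), Kestrel→Machine M5 (37 min), Iris→Machine M3 (63 min) — total 33+47+27+83+37+63 = 290 min.
Min-entry greedy (repeatedly take the single cheapest remaining cell) gives 416 min, worse by 126.
Next-best assignment: Brightly→Machine M7, Juno→Machine M5, Cove→Machine M4, Umbra→Machine M3, Kestrel→Machine M1, Iris→Machine M6 = 343 min.
Checked against all permutations: 290 min is optimal.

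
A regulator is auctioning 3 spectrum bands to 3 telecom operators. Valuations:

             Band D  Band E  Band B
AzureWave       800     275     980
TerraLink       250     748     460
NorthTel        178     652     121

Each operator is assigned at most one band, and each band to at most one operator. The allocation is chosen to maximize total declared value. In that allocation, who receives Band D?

AzureWave receives Band D.

This is the linear assignment problem.
Optimal: AzureWave→Band D ($800M), TerraLink→Band B ($460M), NorthTel→Band E ($652M) — total 800+460+652 = $1912M.
Max-entry greedy (repeatedly take the single best remaining cell) gives $1906M, worse by 6.
Swapping NorthTel↔TerraLink (NorthTel→Band B $121M, TerraLink→Band E $748M) loses 243.
No other one-to-one assignment exceeds $1912M.
AzureWave's own top band is Band B ($980M), but forcing AzureWave→Band B and reassigning the rest optimally gives only $1906M — worse by 6.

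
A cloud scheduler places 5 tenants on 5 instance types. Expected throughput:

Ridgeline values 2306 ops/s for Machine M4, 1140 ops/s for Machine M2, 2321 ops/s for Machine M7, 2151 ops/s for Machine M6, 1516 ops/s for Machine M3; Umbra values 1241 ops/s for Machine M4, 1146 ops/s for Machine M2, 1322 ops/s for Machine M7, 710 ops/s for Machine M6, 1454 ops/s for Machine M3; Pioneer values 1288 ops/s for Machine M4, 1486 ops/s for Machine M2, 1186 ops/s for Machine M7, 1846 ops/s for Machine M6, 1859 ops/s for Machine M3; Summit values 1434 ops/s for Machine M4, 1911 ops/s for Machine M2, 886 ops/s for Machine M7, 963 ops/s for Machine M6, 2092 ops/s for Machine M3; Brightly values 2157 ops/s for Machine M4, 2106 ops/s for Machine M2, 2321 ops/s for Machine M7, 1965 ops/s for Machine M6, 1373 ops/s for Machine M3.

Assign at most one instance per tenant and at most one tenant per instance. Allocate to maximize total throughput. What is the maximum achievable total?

Optimal: Ridgeline→Machine M4 (2306 ops/s), Umbra→Machine M3 (1454 ops/s), Pioneer→Machine M6 (1846 ops/s), Summit→Machine M2 (1911 ops/s), Brightly→Machine M7 (2321 ops/s) — total 2306+1454+1846+1911+2321 = 9838 ops/s.
Max-entry greedy (repeatedly take the single best remaining cell) gives 9562 ops/s, worse by 276.
Every other assignment is strictly worse.

Max total: 9838 ops/s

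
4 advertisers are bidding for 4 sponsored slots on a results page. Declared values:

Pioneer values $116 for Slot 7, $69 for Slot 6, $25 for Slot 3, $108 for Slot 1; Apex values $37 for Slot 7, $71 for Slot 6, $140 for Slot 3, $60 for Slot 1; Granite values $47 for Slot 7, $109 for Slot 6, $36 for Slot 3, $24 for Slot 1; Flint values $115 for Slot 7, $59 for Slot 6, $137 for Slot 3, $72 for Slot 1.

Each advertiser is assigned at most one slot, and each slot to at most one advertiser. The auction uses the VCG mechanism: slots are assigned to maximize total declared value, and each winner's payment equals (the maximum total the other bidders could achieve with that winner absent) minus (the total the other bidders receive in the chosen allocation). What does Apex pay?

Efficient allocation: Pioneer→Slot 1 ($108), Apex→Slot 3 ($140), Granite→Slot 6 ($109), Flint→Slot 7 ($115); total welfare W = $472.
Apex receives Slot 3 at value $140, so the others get W − 140 = $332.
Without Apex: best allocation of the remaining 3 bidders over all 4 slots is Pioneer→Slot 7 ($116), Granite→Slot 6 ($109), Flint→Slot 3 ($137), total $362.
VCG payment = (others' best without Apex) − (others' welfare with Apex) = 362 − 332 = $30.

Apex pays $30.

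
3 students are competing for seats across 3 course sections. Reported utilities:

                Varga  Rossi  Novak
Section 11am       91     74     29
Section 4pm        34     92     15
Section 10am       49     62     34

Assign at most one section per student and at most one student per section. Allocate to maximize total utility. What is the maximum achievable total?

This is a one-to-one assignment (maximum-weight bipartite matching).
Optimal: Varga→Section 11am (91 points), Rossi→Section 4pm (92 points), Novak→Section 10am (34 points) — total 91+92+34 = 217 points.
Next-best assignment: Varga→Section 10am, Rossi→Section 4pm, Novak→Section 11am = 170 points.
Swapping Novak↔Rossi (Novak→Section 4pm 15 points, Rossi→Section 10am 62 points) loses 49.
No other one-to-one assignment exceeds 217 points.

Max total: 217 points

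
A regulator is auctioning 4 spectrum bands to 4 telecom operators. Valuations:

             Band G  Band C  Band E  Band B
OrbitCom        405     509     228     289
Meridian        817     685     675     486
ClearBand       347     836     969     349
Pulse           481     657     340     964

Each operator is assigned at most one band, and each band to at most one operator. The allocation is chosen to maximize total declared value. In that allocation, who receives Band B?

Optimal: OrbitCom→Band C ($509M), Meridian→Band G ($817M), ClearBand→Band E ($969M), Pulse→Band B ($964M) — total 509+817+969+964 = $3259M.
Column-greedy (each band in turn goes to its best remaining operator) gives $2282M, worse by 977.
Next-best assignment: OrbitCom→Band G, Meridian→Band C, ClearBand→Band E, Pulse→Band B = $3023M.
Swapping Meridian↔Pulse (Meridian→Band B $486M, Pulse→Band G $481M) loses 814.
Checked against all permutations: $3259M is optimal.

Pulse receives Band B.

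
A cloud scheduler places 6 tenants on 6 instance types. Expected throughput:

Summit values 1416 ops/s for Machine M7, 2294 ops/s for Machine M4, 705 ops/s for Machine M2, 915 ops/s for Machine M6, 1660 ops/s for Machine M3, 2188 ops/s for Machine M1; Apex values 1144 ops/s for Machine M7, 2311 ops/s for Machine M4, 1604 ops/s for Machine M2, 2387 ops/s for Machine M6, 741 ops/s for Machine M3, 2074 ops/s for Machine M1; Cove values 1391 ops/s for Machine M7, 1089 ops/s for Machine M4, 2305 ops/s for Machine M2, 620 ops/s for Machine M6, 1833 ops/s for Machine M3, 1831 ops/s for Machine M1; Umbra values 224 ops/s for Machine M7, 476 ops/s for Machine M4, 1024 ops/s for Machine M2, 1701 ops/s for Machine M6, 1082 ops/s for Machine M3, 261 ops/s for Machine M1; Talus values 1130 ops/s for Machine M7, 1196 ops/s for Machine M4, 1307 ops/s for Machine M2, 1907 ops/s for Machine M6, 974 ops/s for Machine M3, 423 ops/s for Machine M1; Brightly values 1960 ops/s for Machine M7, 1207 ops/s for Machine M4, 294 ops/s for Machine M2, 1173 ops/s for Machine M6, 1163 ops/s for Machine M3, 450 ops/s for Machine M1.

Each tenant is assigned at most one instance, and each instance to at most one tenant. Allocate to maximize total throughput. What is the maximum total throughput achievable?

Optimal: Summit→Machine M1 (2188 ops/s), Apex→Machine M4 (2311 ops/s), Cove→Machine M2 (2305 ops/s), Umbra→Machine M3 (1082 ops/s), Talus→Machine M6 (1907 ops/s), Brightly→Machine M7 (1960 ops/s) — total 2188+2311+2305+1082+1907+1960 = 11753 ops/s.
Column-greedy (each instance in turn goes to its best remaining tenant) gives 10404 ops/s, worse by 1349.
Checked against all permutations: 11753 ops/s is optimal.

Maximum total: 11753 ops/s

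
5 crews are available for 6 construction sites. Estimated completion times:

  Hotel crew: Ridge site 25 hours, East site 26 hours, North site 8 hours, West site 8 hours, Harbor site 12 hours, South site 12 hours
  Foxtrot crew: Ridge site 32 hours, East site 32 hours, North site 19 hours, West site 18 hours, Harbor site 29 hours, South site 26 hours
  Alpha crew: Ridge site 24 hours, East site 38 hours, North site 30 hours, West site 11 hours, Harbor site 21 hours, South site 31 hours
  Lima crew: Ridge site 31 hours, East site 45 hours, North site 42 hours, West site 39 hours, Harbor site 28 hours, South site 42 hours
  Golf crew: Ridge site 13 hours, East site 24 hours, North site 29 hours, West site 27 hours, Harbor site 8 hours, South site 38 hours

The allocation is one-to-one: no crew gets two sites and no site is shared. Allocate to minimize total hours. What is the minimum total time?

Optimal: Hotel crew→South site (12 hours), Foxtrot crew→North site (19 hours), Alpha crew→West site (11 hours), Lima crew→Ridge site (31 hours), Golf crew→Harbor site (8 hours) — total 12+19+11+31+8 = 81 hours.
Column-greedy (each site in turn goes to its cheapest remaining crew) gives 97 hours, worse by 16.
Next-best assignment: Hotel crew→South site, Foxtrot crew→North site, Alpha crew→West site, Lima crew→Harbor site, Golf crew→Ridge site = 83 hours.
Swapping Lima crew↔Hotel crew (Lima crew→South site 42 hours, Hotel crew→Ridge site 25 hours) adds 24.
Every other assignment is strictly worse.

Minimum total: 81 hours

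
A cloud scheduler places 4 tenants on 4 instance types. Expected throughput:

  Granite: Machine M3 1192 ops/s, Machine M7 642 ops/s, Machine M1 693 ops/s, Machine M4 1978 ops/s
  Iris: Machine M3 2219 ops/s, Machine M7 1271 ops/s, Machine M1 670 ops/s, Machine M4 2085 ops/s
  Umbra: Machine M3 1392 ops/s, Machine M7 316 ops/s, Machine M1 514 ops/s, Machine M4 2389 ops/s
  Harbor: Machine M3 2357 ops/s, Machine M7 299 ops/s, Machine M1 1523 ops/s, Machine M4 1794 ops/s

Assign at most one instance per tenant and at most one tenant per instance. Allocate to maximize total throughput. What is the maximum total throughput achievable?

Maximum total: 6773 ops/s

This is the linear assignment problem.
Optimal: Granite→Machine M7 (642 ops/s), Iris→Machine M3 (2219 ops/s), Umbra→Machine M4 (2389 ops/s), Harbor→Machine M1 (1523 ops/s) — total 642+2219+2389+1523 = 6773 ops/s.
Max-entry greedy (repeatedly take the single best remaining cell) gives 6710 ops/s, worse by 63.
Next-best assignment: Granite→Machine M1, Iris→Machine M7, Umbra→Machine M4, Harbor→Machine M3 = 6710 ops/s.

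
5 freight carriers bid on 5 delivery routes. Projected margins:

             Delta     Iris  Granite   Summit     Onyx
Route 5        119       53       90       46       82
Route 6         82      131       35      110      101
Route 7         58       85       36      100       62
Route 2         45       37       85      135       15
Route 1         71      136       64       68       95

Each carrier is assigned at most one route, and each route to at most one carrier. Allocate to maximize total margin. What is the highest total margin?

Max total: $541k

Optimal: Delta→Route 5 ($119k), Iris→Route 1 ($136k), Granite→Route 2 ($85k), Summit→Route 7 ($100k), Onyx→Route 6 ($101k) — total 119+136+85+100+101 = $541k.
Max-entry greedy (repeatedly take the single best remaining cell) gives $527k, worse by 14.
Checked against all permutations: $541k is optimal.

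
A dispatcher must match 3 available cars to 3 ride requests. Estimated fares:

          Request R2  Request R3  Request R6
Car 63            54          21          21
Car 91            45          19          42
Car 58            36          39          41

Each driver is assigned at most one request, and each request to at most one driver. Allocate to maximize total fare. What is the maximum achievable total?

Maximum total: $135

Optimal: Car 63→Request R2 ($54), Car 91→Request R6 ($42), Car 58→Request R3 ($39) — total 54+42+39 = $135.
Every other assignment is strictly worse.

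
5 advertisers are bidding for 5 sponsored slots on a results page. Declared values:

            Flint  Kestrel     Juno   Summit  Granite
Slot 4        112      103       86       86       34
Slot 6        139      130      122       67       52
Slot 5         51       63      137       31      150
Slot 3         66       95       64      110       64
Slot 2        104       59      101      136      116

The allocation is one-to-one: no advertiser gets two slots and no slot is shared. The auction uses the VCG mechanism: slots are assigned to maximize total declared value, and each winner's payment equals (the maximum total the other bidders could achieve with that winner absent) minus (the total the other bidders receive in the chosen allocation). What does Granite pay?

Granite pays $50.

Efficient allocation: Flint→Slot 4 ($112), Kestrel→Slot 3 ($95), Juno→Slot 6 ($122), Summit→Slot 2 ($136), Granite→Slot 5 ($150); total welfare W = $615.
Granite receives Slot 5 at value $150, so the others get W − 150 = $465.
Without Granite: best allocation of the remaining 4 bidders over all 5 slots is Flint→Slot 4 ($112), Kestrel→Slot 6 ($130), Juno→Slot 5 ($137), Summit→Slot 2 ($136), total $515.
VCG payment = (others' best without Granite) − (others' welfare with Granite) = 515 − 465 = $50.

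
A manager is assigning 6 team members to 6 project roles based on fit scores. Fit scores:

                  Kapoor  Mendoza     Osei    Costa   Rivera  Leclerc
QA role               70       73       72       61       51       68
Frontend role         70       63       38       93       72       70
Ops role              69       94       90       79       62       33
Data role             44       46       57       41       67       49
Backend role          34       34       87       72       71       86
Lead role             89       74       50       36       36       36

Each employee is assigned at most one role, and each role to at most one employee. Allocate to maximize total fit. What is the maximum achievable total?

This is the linear assignment problem.
Optimal: Kapoor→Lead role (89 pts), Mendoza→Ops role (94 pts), Osei→QA role (72 pts), Costa→Frontend role (93 pts), Rivera→Data role (67 pts), Leclerc→Backend role (86 pts) — total 89+94+72+93+67+86 = 501 pts.
Swapping Rivera↔Costa (Rivera→Frontend role 72 pts, Costa→Data role 41 pts) loses 47.

Maximum total: 501 pts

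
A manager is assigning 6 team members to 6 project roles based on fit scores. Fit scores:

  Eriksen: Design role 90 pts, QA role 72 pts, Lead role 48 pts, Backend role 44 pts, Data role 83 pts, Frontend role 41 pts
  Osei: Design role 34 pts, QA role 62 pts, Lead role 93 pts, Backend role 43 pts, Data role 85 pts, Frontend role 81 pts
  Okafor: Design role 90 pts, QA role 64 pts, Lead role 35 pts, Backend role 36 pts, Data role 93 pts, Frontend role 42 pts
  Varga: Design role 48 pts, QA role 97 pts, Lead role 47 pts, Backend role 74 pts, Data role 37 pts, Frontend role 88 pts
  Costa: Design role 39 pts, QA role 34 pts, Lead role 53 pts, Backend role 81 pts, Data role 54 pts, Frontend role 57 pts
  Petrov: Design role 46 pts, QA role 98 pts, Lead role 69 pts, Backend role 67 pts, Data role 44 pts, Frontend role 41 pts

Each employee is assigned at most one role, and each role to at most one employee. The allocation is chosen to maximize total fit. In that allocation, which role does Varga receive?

Optimal: Eriksen→Design role (90 pts), Osei→Lead role (93 pts), Okafor→Data role (93 pts), Varga→Frontend role (88 pts), Costa→Backend role (81 pts), Petrov→QA role (98 pts) — total 90+93+93+88+81+98 = 543 pts.
Row-greedy (each employee in turn takes its best remaining role) gives 495 pts, worse by 48.
Varga's own top role is QA role (97 pts), but forcing Varga→QA role and reassigning the rest optimally gives only 511 pts — worse by 32.

Varga receives Frontend role.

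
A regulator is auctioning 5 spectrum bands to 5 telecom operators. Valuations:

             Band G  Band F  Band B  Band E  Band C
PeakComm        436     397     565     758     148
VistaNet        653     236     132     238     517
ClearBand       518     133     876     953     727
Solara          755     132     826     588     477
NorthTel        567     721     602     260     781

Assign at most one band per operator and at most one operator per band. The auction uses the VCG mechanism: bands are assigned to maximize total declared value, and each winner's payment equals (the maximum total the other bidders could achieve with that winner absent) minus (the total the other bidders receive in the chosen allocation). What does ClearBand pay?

ClearBand pays $60M.

Efficient allocation: PeakComm→Band E ($758M), VistaNet→Band G ($653M), ClearBand→Band C ($727M), Solara→Band B ($826M), NorthTel→Band F ($721M); total welfare W = $3685M.
ClearBand receives Band C at value $727M, so the others get W − 727 = $2958M.
Without ClearBand: best allocation of the remaining 4 bidders over all 5 bands is PeakComm→Band E ($758M), VistaNet→Band G ($653M), Solara→Band B ($826M), NorthTel→Band C ($781M), total $3018M.
VCG payment = (others' best without ClearBand) − (others' welfare with ClearBand) = 3018 − 2958 = $60M.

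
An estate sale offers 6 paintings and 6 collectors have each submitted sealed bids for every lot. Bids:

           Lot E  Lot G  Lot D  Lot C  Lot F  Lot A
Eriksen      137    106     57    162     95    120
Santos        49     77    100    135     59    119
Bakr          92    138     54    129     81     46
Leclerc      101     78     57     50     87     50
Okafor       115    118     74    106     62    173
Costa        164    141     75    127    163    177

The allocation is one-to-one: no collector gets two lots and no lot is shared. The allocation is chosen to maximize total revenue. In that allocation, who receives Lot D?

This is the linear assignment problem.
Optimal: Eriksen→Lot C ($162), Santos→Lot D ($100), Bakr→Lot G ($138), Leclerc→Lot E ($101), Okafor→Lot A ($173), Costa→Lot F ($163) — total 162+100+138+101+173+163 = $837.
Max-entry greedy (repeatedly take the single best remaining cell) gives $779, worse by 58.
Santos's own top lot is Lot C ($135), but forcing Santos→Lot C and reassigning the rest optimally gives only $803 — worse by 34.

Santos receives Lot D.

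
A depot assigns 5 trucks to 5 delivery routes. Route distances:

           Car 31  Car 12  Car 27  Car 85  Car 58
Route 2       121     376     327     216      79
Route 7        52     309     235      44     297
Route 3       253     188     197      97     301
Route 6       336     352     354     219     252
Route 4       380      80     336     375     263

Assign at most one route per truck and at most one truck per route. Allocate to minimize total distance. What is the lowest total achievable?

Min total: 627 km

Optimal: Car 31→Route 7 (52 km), Car 12→Route 4 (80 km), Car 27→Route 3 (197 km), Car 85→Route 6 (219 km), Car 58→Route 2 (79 km) — total 52+80+197+219+79 = 627 km.
Min-entry greedy (repeatedly take the single cheapest remaining cell) gives 736 km, worse by 109.
Next-best assignment: Car 31→Route 7, Car 12→Route 4, Car 27→Route 6, Car 85→Route 3, Car 58→Route 2 = 662 km.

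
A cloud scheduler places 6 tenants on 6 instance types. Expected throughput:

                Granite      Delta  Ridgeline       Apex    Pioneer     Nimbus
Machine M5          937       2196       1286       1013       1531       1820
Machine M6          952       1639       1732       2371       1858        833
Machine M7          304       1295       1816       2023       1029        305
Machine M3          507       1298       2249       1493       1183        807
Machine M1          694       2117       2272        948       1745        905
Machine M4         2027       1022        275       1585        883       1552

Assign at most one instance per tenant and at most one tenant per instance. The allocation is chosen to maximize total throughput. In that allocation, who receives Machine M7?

Optimal: Granite→Machine M4 (2027 ops/s), Delta→Machine M1 (2117 ops/s), Ridgeline→Machine M3 (2249 ops/s), Apex→Machine M7 (2023 ops/s), Pioneer→Machine M6 (1858 ops/s), Nimbus→Machine M5 (1820 ops/s) — total 2027+2117+2249+2023+1858+1820 = 12094 ops/s.
Column-greedy (each instance in turn goes to its best remaining tenant) gives 10498 ops/s, worse by 1596.
Checked against all permutations: 12094 ops/s is optimal.
Apex's own top instance is Machine M6 (2371 ops/s), but forcing Apex→Machine M6 and reassigning the rest optimally gives only 11613 ops/s — worse by 481.

Apex receives Machine M7.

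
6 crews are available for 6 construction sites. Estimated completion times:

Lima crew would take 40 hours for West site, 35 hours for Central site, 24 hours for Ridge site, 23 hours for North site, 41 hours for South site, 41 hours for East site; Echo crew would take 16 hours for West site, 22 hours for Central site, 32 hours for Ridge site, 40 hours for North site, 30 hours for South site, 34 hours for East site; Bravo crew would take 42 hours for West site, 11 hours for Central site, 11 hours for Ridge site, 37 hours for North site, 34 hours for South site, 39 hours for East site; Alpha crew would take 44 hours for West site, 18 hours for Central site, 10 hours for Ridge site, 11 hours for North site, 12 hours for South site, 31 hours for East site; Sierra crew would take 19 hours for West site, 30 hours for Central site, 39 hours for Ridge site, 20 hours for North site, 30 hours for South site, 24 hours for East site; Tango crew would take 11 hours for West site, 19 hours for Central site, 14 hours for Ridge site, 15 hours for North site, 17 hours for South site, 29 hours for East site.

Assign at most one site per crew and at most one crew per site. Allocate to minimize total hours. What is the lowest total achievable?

Optimal: Lima crew→North site (23 hours), Echo crew→West site (16 hours), Bravo crew→Central site (11 hours), Alpha crew→South site (12 hours), Sierra crew→East site (24 hours), Tango crew→Ridge site (14 hours) — total 23+16+11+12+24+14 = 100 hours.
Min-entry greedy (repeatedly take the single cheapest remaining cell) gives 123 hours, worse by 23.
Swapping Echo crew↔Sierra crew (Echo crew→East site 34 hours, Sierra crew→West site 19 hours) adds 13.

Min total: 100 hours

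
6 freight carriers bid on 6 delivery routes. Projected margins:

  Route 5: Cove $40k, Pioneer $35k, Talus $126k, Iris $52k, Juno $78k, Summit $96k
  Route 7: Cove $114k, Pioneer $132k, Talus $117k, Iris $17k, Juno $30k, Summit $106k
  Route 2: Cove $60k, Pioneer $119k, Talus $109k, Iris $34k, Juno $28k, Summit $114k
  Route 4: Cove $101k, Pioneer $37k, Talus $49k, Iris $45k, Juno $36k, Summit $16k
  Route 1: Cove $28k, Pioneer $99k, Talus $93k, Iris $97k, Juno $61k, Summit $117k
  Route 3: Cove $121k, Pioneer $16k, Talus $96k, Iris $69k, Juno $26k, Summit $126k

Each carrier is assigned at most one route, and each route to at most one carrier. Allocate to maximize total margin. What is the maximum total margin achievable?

Maximum total: $643k

Optimal: Cove→Route 4 ($101k), Pioneer→Route 7 ($132k), Talus→Route 2 ($109k), Iris→Route 1 ($97k), Juno→Route 5 ($78k), Summit→Route 3 ($126k) — total 101+132+109+97+78+126 = $643k.
Max-entry greedy (repeatedly take the single best remaining cell) gives $610k, worse by 33.
Next-best assignment: Cove→Route 4, Pioneer→Route 2, Talus→Route 7, Iris→Route 1, Juno→Route 5, Summit→Route 3 = $638k.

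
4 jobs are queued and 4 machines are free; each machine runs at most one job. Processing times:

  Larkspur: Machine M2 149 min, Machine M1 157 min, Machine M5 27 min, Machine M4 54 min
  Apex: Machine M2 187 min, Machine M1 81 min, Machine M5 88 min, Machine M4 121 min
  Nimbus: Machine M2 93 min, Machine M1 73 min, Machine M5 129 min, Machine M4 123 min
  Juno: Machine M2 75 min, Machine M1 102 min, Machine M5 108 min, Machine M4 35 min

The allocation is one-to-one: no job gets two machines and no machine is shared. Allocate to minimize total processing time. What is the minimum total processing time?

Optimal: Larkspur→Machine M5 (27 min), Apex→Machine M1 (81 min), Nimbus→Machine M2 (93 min), Juno→Machine M4 (35 min) — total 27+81+93+35 = 236 min.
No other one-to-one assignment undercuts 236 min.

Minimum total: 236 min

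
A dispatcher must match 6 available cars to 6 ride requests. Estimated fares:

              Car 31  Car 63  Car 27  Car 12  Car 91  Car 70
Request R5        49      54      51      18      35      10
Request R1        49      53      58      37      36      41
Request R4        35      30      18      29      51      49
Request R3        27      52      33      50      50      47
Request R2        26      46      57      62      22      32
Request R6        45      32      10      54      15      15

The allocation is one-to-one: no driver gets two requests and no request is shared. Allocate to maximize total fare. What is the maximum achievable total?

Treat this as an assignment problem: match each driver to one request.
Optimal: Car 31→Request R6 ($45), Car 63→Request R5 ($54), Car 27→Request R1 ($58), Car 12→Request R2 ($62), Car 91→Request R3 ($50), Car 70→Request R4 ($49) — total 45+54+58+62+50+49 = $318.
Max-entry greedy (repeatedly take the single best remaining cell) gives $317, worse by 1.
Next-best assignment: Car 31→Request R6, Car 63→Request R5, Car 27→Request R1, Car 12→Request R2, Car 91→Request R4, Car 70→Request R3 = $317.

Max total: $318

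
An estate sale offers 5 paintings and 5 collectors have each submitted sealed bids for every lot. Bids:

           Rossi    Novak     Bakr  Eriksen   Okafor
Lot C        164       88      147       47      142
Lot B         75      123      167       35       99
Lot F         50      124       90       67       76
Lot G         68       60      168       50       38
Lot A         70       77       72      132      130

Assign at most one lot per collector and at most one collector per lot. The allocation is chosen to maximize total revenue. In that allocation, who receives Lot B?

Optimal: Rossi→Lot C ($164), Novak→Lot F ($124), Bakr→Lot G ($168), Eriksen→Lot A ($132), Okafor→Lot B ($99) — total 164+124+168+132+99 = $687.
Column-greedy (each lot in turn goes to its best remaining collector) gives $635, worse by 52.
Next-best assignment: Rossi→Lot C, Novak→Lot B, Bakr→Lot G, Eriksen→Lot A, Okafor→Lot F = $663.
Okafor's own top lot is Lot C ($142), but forcing Okafor→Lot C and reassigning the rest optimally gives only $641 — worse by 46.

Okafor receives Lot B.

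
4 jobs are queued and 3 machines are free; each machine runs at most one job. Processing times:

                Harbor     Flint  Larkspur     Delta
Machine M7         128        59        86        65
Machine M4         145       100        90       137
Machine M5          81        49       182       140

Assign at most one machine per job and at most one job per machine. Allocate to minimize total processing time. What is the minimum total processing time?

Minimum total: 204 min

This is the linear assignment problem.
Optimal: Delta→Machine M7 (65 min), Larkspur→Machine M4 (90 min), Flint→Machine M5 (49 min) — total 65+90+49 = 204 min.
Next-best assignment: Flint→Machine M7, Larkspur→Machine M4, Harbor→Machine M5 = 230 min.
Swapping Larkspur↔Flint (Larkspur→Machine M5 182 min, Flint→Machine M4 100 min) adds 143.
No other one-to-one assignment undercuts 204 min.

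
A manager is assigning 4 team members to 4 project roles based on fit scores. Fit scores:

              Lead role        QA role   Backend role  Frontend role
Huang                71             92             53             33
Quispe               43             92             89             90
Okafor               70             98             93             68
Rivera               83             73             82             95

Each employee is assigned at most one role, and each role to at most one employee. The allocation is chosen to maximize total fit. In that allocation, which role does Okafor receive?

Optimal: Huang→QA role (92 pts), Quispe→Frontend role (90 pts), Okafor→Backend role (93 pts), Rivera→Lead role (83 pts) — total 92+90+93+83 = 358 pts.
Max-entry greedy (repeatedly take the single best remaining cell) gives 353 pts, worse by 5.
Swapping Huang↔Quispe (Huang→Frontend role 33 pts, Quispe→QA role 92 pts) loses 57.
Okafor's own top role is QA role (98 pts), but forcing Okafor→QA role and reassigning the rest optimally gives only 353 pts — worse by 5.

Okafor receives Backend role.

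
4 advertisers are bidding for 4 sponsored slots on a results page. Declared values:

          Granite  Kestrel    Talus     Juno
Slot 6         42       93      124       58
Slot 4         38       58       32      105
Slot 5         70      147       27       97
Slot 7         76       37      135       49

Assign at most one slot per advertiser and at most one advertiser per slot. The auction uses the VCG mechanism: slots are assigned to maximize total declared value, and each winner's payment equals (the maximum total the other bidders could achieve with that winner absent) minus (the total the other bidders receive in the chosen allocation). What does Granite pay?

Efficient allocation: Granite→Slot 7 ($76), Kestrel→Slot 5 ($147), Talus→Slot 6 ($124), Juno→Slot 4 ($105); total welfare W = $452.
Granite receives Slot 7 at value $76, so the others get W − 76 = $376.
Without Granite: best allocation of the remaining 3 bidders over all 4 slots is Kestrel→Slot 5 ($147), Talus→Slot 7 ($135), Juno→Slot 4 ($105), total $387.
VCG payment = (others' best without Granite) − (others' welfare with Granite) = 387 − 376 = $11.

Granite pays $11.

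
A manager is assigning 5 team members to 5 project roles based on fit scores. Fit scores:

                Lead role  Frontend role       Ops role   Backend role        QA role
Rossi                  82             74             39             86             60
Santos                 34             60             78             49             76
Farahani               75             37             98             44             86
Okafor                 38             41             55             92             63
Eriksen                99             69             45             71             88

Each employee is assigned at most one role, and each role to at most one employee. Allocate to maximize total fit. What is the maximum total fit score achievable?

This is the linear assignment problem.
Optimal: Rossi→Frontend role (74 pts), Santos→QA role (76 pts), Farahani→Ops role (98 pts), Okafor→Backend role (92 pts), Eriksen→Lead role (99 pts) — total 74+76+98+92+99 = 439 pts.
Row-greedy (each employee in turn takes its best remaining role) gives 390 pts, worse by 49.

Maximum total: 439 pts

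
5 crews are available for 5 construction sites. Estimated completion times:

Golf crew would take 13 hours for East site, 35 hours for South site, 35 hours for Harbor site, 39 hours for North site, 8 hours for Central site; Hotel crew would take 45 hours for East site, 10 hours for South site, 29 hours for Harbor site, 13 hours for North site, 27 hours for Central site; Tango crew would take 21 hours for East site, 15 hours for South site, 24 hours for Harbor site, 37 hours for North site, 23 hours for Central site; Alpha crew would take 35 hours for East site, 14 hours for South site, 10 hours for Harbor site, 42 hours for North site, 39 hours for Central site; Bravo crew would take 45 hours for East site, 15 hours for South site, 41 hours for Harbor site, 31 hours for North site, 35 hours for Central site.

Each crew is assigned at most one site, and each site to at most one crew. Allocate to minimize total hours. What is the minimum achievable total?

Min total: 67 hours

Treat this as an assignment problem: match each crew to one site.
Optimal: Golf crew→Central site (8 hours), Hotel crew→North site (13 hours), Tango crew→East site (21 hours), Alpha crew→Harbor site (10 hours), Bravo crew→South site (15 hours) — total 8+13+21+10+15 = 67 hours.
Row-greedy (each crew in turn takes its cheapest remaining site) gives 80 hours, worse by 13.
Next-best assignment: Golf crew→East site, Hotel crew→North site, Tango crew→Central site, Alpha crew→Harbor site, Bravo crew→South site = 74 hours.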